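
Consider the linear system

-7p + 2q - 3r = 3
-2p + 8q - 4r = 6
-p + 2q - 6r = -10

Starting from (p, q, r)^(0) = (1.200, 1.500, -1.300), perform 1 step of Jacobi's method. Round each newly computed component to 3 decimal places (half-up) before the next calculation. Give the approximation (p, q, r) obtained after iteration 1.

(0.557, 0.400, 1.967)

Iteration 1:
  p = (3 - (2)·1.500 - (-3)·-1.300) / (-7) = 0.557
  q = (6 - (-2)·1.200 - (-4)·-1.300) / (8) = 0.400
  r = (-10 - (-1)·1.200 - (2)·1.500) / (-6) = 1.967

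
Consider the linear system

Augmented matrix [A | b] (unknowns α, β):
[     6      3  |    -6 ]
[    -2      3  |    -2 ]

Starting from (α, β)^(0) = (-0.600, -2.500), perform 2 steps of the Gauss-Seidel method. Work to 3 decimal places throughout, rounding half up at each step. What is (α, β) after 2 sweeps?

Iteration 1:
  α = (-6 - (3)·-2.500) / (6) = 0.250
  β = (-2 - (-2)·0.250) / (3) = -0.500
Iteration 2:
  α = (-6 - (3)·-0.500) / (6) = -0.750
  β = (-2 - (-2)·-0.750) / (3) = -1.167

(-0.750, -1.167)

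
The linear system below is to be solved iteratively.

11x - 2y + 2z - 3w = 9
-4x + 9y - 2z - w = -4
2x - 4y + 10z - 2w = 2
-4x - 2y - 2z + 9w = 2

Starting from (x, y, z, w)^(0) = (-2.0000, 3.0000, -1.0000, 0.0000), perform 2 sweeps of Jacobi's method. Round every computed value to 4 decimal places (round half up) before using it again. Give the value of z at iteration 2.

Iteration 1:
  x = (9 - (-2)·3.0000 - (2)·-1.0000 - (-3)·0.0000) / (11) = 1.5455
  y = (-4 - (-4)·-2.0000 - (-2)·-1.0000 - (-1)·0.0000) / (9) = -1.5556
  z = (2 - (2)·-2.0000 - (-4)·3.0000 - (-2)·0.0000) / (10) = 1.8000
  w = (2 - (-4)·-2.0000 - (-2)·3.0000 - (-2)·-1.0000) / (9) = -0.2222
Iteration 2:
  x = (9 - (-2)·-1.5556 - (2)·1.8000 - (-3)·-0.2222) / (11) = 0.1475
  y = (-4 - (-4)·1.5455 - (-2)·1.8000 - (-1)·-0.2222) / (9) = 0.6178
  z = (2 - (2)·1.5455 - (-4)·-1.5556 - (-2)·-0.2222) / (10) = -0.7758
  w = (2 - (-4)·1.5455 - (-2)·-1.5556 - (-2)·1.8000) / (9) = 0.9634

-0.7758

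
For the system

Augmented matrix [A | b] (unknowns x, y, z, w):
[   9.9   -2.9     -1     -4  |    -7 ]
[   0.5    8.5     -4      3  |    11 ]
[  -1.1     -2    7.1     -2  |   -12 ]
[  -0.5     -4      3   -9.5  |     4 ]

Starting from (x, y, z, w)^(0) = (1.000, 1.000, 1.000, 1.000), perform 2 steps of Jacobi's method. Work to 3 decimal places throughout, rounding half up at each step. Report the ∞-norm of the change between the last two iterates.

Iteration 1:
  x = (-7 - (-2.9)·1.000 - (-1)·1.000 - (-4)·1.000) / (9.9) = 0.091
  y = (11 - (0.5)·1.000 - (-4)·1.000 - (3)·1.000) / (8.5) = 1.353
  z = (-12 - (-1.1)·1.000 - (-2)·1.000 - (-2)·1.000) / (7.1) = -0.972
  w = (4 - (-0.5)·1.000 - (-4)·1.000 - (3)·1.000) / (-9.5) = -0.579
Iteration 2:
  x = (-7 - (-2.9)·1.353 - (-1)·-0.972 - (-4)·-0.579) / (9.9) = -0.643
  y = (11 - (0.5)·0.091 - (-4)·-0.972 - (3)·-0.579) / (8.5) = 1.036
  z = (-12 - (-1.1)·0.091 - (-2)·1.353 - (-2)·-0.579) / (7.1) = -1.458
  w = (4 - (-0.5)·0.091 - (-4)·1.353 - (3)·-0.972) / (-9.5) = -1.302
Change: (-0.734, -0.317, -0.486, -0.723) → max |·| = 0.734

0.734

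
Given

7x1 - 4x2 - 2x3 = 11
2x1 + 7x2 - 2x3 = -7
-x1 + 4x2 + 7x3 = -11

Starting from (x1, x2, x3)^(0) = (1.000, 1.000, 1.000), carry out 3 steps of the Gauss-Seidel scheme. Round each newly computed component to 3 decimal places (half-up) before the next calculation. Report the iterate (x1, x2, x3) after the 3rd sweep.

(0.616, -1.385, -0.692)

Iteration 1:
  x1 = (11 - (-4)·1.000 - (-2)·1.000) / (7) = 2.429
  x2 = (-7 - (2)·2.429 - (-2)·1.000) / (7) = -1.408
  x3 = (-11 - (-1)·2.429 - (4)·-1.408) / (7) = -0.420
Iteration 2:
  x1 = (11 - (-4)·-1.408 - (-2)·-0.420) / (7) = 0.647
  x2 = (-7 - (2)·0.647 - (-2)·-0.420) / (7) = -1.305
  x3 = (-11 - (-1)·0.647 - (4)·-1.305) / (7) = -0.733
Iteration 3:
  x1 = (11 - (-4)·-1.305 - (-2)·-0.733) / (7) = 0.616
  x2 = (-7 - (2)·0.616 - (-2)·-0.733) / (7) = -1.385
  x3 = (-11 - (-1)·0.616 - (4)·-1.385) / (7) = -0.692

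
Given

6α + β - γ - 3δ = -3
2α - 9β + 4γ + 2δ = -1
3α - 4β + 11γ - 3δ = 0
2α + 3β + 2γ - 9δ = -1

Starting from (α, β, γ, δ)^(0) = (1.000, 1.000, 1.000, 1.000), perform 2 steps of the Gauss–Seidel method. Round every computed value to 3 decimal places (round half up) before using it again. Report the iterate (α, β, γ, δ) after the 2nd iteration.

Iteration 1:
  α = (-3 - (1)·1.000 - (-1)·1.000 - (-3)·1.000) / (6) = 0.000
  β = (-1 - (2)·0.000 - (4)·1.000 - (2)·1.000) / (-9) = 0.778
  γ = (0 - (3)·0.000 - (-4)·0.778 - (-3)·1.000) / (11) = 0.556
  δ = (-1 - (2)·0.000 - (3)·0.778 - (2)·0.556) / (-9) = 0.494
Iteration 2:
  α = (-3 - (1)·0.778 - (-1)·0.556 - (-3)·0.494) / (6) = -0.290
  β = (-1 - (2)·-0.290 - (4)·0.556 - (2)·0.494) / (-9) = 0.404
  γ = (0 - (3)·-0.290 - (-4)·0.404 - (-3)·0.494) / (11) = 0.361
  δ = (-1 - (2)·-0.290 - (3)·0.404 - (2)·0.361) / (-9) = 0.262

(-0.290, 0.404, 0.361, 0.262)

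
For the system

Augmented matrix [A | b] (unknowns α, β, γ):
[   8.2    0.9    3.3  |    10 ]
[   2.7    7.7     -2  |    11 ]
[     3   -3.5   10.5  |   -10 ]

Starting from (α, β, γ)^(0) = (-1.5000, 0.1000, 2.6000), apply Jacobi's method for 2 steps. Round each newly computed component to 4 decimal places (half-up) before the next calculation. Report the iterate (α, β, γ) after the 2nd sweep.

(1.1283, 1.2443, -0.1221)

Iteration 1:
  α = (10 - (0.9)·0.1000 - (3.3)·2.6000) / (8.2) = 0.1622
  β = (11 - (2.7)·-1.5000 - (-2)·2.6000) / (7.7) = 2.6299
  γ = (-10 - (3)·-1.5000 - (-3.5)·0.1000) / (10.5) = -0.4905
Iteration 2:
  α = (10 - (0.9)·2.6299 - (3.3)·-0.4905) / (8.2) = 1.1283
  β = (11 - (2.7)·0.1622 - (-2)·-0.4905) / (7.7) = 1.2443
  γ = (-10 - (3)·0.1622 - (-3.5)·2.6299) / (10.5) = -0.1221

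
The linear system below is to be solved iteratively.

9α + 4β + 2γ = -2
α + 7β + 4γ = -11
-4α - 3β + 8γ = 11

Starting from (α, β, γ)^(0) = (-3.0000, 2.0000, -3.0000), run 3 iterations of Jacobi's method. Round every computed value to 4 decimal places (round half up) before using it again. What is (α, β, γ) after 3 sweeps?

(0.3029, -2.2648, 0.3680)

Iteration 1:
  α = (-2 - (4)·2.0000 - (2)·-3.0000) / (9) = -0.4444
  β = (-11 - (1)·-3.0000 - (4)·-3.0000) / (7) = 0.5714
  γ = (11 - (-4)·-3.0000 - (-3)·2.0000) / (8) = 0.6250
Iteration 2:
  α = (-2 - (4)·0.5714 - (2)·0.6250) / (9) = -0.6151
  β = (-11 - (1)·-0.4444 - (4)·0.6250) / (7) = -1.8651
  γ = (11 - (-4)·-0.4444 - (-3)·0.5714) / (8) = 1.3671
Iteration 3:
  α = (-2 - (4)·-1.8651 - (2)·1.3671) / (9) = 0.3029
  β = (-11 - (1)·-0.6151 - (4)·1.3671) / (7) = -2.2648
  γ = (11 - (-4)·-0.6151 - (-3)·-1.8651) / (8) = 0.3680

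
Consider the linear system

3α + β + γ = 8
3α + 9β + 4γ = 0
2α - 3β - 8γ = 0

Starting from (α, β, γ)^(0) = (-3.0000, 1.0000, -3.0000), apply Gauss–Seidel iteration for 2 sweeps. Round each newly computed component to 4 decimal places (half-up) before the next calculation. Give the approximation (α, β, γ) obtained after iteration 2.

Iteration 1:
  α = (8 - (1)·1.0000 - (1)·-3.0000) / (3) = 3.3333
  β = (0 - (3)·3.3333 - (4)·-3.0000) / (9) = 0.2222
  γ = (0 - (2)·3.3333 - (-3)·0.2222) / (-8) = 0.7500
Iteration 2:
  α = (8 - (1)·0.2222 - (1)·0.7500) / (3) = 2.3426
  β = (0 - (3)·2.3426 - (4)·0.7500) / (9) = -1.1142
  γ = (0 - (2)·2.3426 - (-3)·-1.1142) / (-8) = 1.0035

(2.3426, -1.1142, 1.0035)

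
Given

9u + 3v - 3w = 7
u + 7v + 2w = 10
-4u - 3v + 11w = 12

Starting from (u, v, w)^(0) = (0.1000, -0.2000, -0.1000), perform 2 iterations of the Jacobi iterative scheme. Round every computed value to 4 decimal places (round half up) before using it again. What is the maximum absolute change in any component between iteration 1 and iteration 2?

0.7067

Iteration 1:
  u = (7 - (3)·-0.2000 - (-3)·-0.1000) / (9) = 0.8111
  v = (10 - (1)·0.1000 - (2)·-0.1000) / (7) = 1.4429
  w = (12 - (-4)·0.1000 - (-3)·-0.2000) / (11) = 1.0727
Iteration 2:
  u = (7 - (3)·1.4429 - (-3)·1.0727) / (9) = 0.6544
  v = (10 - (1)·0.8111 - (2)·1.0727) / (7) = 1.0062
  w = (12 - (-4)·0.8111 - (-3)·1.4429) / (11) = 1.7794
Change: (-0.1567, -0.4367, 0.7067) → max |·| = 0.7067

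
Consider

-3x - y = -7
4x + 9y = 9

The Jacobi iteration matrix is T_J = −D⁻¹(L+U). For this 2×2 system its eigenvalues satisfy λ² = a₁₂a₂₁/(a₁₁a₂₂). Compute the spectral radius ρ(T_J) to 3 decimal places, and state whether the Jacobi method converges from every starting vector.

0.385

a₁₂a₂₁/(a₁₁a₂₂) = (-1)·(4) / ((-3)·(9)) = 0.148148
ρ = √|0.148148| = √0.148148 = 0.385
ρ < 1, so Jacobi converges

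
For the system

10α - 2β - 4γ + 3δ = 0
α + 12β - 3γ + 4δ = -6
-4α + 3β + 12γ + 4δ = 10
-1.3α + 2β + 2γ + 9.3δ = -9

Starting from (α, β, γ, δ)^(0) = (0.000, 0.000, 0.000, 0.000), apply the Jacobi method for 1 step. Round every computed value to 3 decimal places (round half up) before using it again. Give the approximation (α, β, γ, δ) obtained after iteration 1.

Iteration 1:
  α = (0 - (-2)·0.000 - (-4)·0.000 - (3)·0.000) / (10) = 0.000
  β = (-6 - (1)·0.000 - (-3)·0.000 - (4)·0.000) / (12) = -0.500
  γ = (10 - (-4)·0.000 - (3)·0.000 - (4)·0.000) / (12) = 0.833
  δ = (-9 - (-1.3)·0.000 - (2)·0.000 - (2)·0.000) / (9.3) = -0.968

(0.000, -0.500, 0.833, -0.968)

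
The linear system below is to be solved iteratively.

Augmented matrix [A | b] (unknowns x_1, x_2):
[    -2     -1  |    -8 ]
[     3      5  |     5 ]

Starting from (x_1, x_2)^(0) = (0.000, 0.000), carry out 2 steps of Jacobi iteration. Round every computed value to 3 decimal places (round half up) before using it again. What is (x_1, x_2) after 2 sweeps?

Iteration 1:
  x_1 = (-8 - (-1)·0.000) / (-2) = 4.000
  x_2 = (5 - (3)·0.000) / (5) = 1.000
Iteration 2:
  x_1 = (-8 - (-1)·1.000) / (-2) = 3.500
  x_2 = (5 - (3)·4.000) / (5) = -1.400

(3.500, -1.400)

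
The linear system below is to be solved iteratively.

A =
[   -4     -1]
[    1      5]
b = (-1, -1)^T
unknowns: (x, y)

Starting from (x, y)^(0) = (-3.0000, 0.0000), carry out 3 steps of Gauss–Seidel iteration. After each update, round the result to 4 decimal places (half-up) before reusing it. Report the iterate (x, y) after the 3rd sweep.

(0.3156, -0.2631)

Iteration 1:
  x = (-1 - (-1)·0.0000) / (-4) = 0.2500
  y = (-1 - (1)·0.2500) / (5) = -0.2500
Iteration 2:
  x = (-1 - (-1)·-0.2500) / (-4) = 0.3125
  y = (-1 - (1)·0.3125) / (5) = -0.2625
Iteration 3:
  x = (-1 - (-1)·-0.2625) / (-4) = 0.3156
  y = (-1 - (1)·0.3156) / (5) = -0.2631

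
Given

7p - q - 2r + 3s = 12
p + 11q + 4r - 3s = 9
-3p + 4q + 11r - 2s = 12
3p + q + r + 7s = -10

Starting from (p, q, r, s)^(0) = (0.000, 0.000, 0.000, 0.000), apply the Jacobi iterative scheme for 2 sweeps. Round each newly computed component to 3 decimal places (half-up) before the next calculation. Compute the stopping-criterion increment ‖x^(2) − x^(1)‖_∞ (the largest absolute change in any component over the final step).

1.041

Iteration 1:
  p = (12 - (-1)·0.000 - (-2)·0.000 - (3)·0.000) / (7) = 1.714
  q = (9 - (1)·0.000 - (4)·0.000 - (-3)·0.000) / (11) = 0.818
  r = (12 - (-3)·0.000 - (4)·0.000 - (-2)·0.000) / (11) = 1.091
  s = (-10 - (3)·0.000 - (1)·0.000 - (1)·0.000) / (7) = -1.429
Iteration 2:
  p = (12 - (-1)·0.818 - (-2)·1.091 - (3)·-1.429) / (7) = 2.755
  q = (9 - (1)·1.714 - (4)·1.091 - (-3)·-1.429) / (11) = -0.124
  r = (12 - (-3)·1.714 - (4)·0.818 - (-2)·-1.429) / (11) = 1.001
  s = (-10 - (3)·1.714 - (1)·0.818 - (1)·1.091) / (7) = -2.436
Change: (1.041, -0.942, -0.090, -1.007) → max |·| = 1.041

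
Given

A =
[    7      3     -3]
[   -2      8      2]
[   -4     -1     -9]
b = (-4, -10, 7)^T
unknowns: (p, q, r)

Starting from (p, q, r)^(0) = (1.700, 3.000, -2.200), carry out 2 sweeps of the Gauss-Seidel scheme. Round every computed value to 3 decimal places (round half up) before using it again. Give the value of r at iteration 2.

-0.761

Iteration 1:
  p = (-4 - (3)·3.000 - (-3)·-2.200) / (7) = -2.800
  q = (-10 - (-2)·-2.800 - (2)·-2.200) / (8) = -1.400
  r = (7 - (-4)·-2.800 - (-1)·-1.400) / (-9) = 0.622
Iteration 2:
  p = (-4 - (3)·-1.400 - (-3)·0.622) / (7) = 0.295
  q = (-10 - (-2)·0.295 - (2)·0.622) / (8) = -1.332
  r = (7 - (-4)·0.295 - (-1)·-1.332) / (-9) = -0.761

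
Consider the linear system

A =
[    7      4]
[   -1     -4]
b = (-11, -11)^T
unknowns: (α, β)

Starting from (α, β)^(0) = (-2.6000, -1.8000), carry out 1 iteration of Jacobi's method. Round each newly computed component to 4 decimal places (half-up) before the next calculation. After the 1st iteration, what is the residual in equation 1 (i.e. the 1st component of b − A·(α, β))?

Iteration 1:
  α = (-11 - (4)·-1.8000) / (7) = -0.5429
  β = (-11 - (-1)·-2.6000) / (-4) = 3.4000
Residual b − A·x = (-20.7997, 2.0571)

-20.7997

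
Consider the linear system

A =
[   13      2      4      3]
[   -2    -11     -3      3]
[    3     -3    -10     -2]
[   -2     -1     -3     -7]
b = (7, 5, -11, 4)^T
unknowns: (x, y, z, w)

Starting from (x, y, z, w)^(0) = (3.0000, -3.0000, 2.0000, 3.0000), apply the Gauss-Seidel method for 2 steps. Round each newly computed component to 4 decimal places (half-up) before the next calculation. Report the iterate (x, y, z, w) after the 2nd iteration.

Iteration 1:
  x = (7 - (2)·-3.0000 - (4)·2.0000 - (3)·3.0000) / (13) = -0.3077
  y = (5 - (-2)·-0.3077 - (-3)·2.0000 - (3)·3.0000) / (-11) = -0.1259
  z = (-11 - (3)·-0.3077 - (-3)·-0.1259 - (-2)·3.0000) / (-10) = 0.4455
  w = (4 - (-2)·-0.3077 - (-1)·-0.1259 - (-3)·0.4455) / (-7) = -0.6565
Iteration 2:
  x = (7 - (2)·-0.1259 - (4)·0.4455 - (3)·-0.6565) / (13) = 0.5723
  y = (5 - (-2)·0.5723 - (-3)·0.4455 - (3)·-0.6565) / (-11) = -0.8591
  z = (-11 - (3)·0.5723 - (-3)·-0.8591 - (-2)·-0.6565) / (-10) = 1.6607
  w = (4 - (-2)·0.5723 - (-1)·-0.8591 - (-3)·1.6607) / (-7) = -1.3239

(0.5723, -0.8591, 1.6607, -1.3239)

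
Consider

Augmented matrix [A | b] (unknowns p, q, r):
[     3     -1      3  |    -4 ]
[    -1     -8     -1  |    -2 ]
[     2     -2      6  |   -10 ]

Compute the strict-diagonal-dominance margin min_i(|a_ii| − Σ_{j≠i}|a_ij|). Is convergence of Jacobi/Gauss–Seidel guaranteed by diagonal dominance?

-1

row 1: |3| − (1+3) = -1
row 2: |-8| − (1+1) = 6
row 3: |6| − (2+2) = 2
minimum over rows = -1 → not strictly diagonally dominant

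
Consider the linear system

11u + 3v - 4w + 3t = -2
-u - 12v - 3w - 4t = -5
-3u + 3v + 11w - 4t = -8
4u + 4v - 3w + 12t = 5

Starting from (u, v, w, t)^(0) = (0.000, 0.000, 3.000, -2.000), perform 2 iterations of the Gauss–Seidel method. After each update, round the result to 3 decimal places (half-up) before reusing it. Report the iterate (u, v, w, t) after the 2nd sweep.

(-0.531, 0.879, -1.264, -0.015)

Iteration 1:
  u = (-2 - (3)·0.000 - (-4)·3.000 - (3)·-2.000) / (11) = 1.455
  v = (-5 - (-1)·1.455 - (-3)·3.000 - (-4)·-2.000) / (-12) = 0.212
  w = (-8 - (-3)·1.455 - (3)·0.212 - (-4)·-2.000) / (11) = -1.116
  t = (5 - (4)·1.455 - (4)·0.212 - (-3)·-1.116) / (12) = -0.418
Iteration 2:
  u = (-2 - (3)·0.212 - (-4)·-1.116 - (3)·-0.418) / (11) = -0.531
  v = (-5 - (-1)·-0.531 - (-3)·-1.116 - (-4)·-0.418) / (-12) = 0.879
  w = (-8 - (-3)·-0.531 - (3)·0.879 - (-4)·-0.418) / (11) = -1.264
  t = (5 - (4)·-0.531 - (4)·0.879 - (-3)·-1.264) / (12) = -0.015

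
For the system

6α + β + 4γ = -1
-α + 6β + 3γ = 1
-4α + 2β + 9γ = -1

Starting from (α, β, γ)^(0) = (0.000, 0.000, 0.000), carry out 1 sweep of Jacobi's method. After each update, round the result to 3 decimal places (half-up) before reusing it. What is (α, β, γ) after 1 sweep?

(-0.167, 0.167, -0.111)

Iteration 1:
  α = (-1 - (1)·0.000 - (4)·0.000) / (6) = -0.167
  β = (1 - (-1)·0.000 - (3)·0.000) / (6) = 0.167
  γ = (-1 - (-4)·0.000 - (2)·0.000) / (9) = -0.111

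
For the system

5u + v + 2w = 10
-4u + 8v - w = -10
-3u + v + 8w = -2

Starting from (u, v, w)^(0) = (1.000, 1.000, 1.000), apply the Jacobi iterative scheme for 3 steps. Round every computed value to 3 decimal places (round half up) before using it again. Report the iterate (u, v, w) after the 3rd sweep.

(1.969, -0.143, 0.616)

Iteration 1:
  u = (10 - (1)·1.000 - (2)·1.000) / (5) = 1.400
  v = (-10 - (-4)·1.000 - (-1)·1.000) / (8) = -0.625
  w = (-2 - (-3)·1.000 - (1)·1.000) / (8) = 0.000
Iteration 2:
  u = (10 - (1)·-0.625 - (2)·0.000) / (5) = 2.125
  v = (-10 - (-4)·1.400 - (-1)·0.000) / (8) = -0.550
  w = (-2 - (-3)·1.400 - (1)·-0.625) / (8) = 0.353
Iteration 3:
  u = (10 - (1)·-0.550 - (2)·0.353) / (5) = 1.969
  v = (-10 - (-4)·2.125 - (-1)·0.353) / (8) = -0.143
  w = (-2 - (-3)·2.125 - (1)·-0.550) / (8) = 0.616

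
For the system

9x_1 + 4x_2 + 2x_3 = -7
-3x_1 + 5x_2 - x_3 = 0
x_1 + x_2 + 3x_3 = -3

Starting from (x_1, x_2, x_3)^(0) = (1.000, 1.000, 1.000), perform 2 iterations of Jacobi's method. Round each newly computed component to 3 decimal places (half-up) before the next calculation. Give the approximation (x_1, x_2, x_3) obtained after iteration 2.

(-0.763, -1.200, -0.785)

Iteration 1:
  x_1 = (-7 - (4)·1.000 - (2)·1.000) / (9) = -1.444
  x_2 = (0 - (-3)·1.000 - (-1)·1.000) / (5) = 0.800
  x_3 = (-3 - (1)·1.000 - (1)·1.000) / (3) = -1.667
Iteration 2:
  x_1 = (-7 - (4)·0.800 - (2)·-1.667) / (9) = -0.763
  x_2 = (0 - (-3)·-1.444 - (-1)·-1.667) / (5) = -1.200
  x_3 = (-3 - (1)·-1.444 - (1)·0.800) / (3) = -0.785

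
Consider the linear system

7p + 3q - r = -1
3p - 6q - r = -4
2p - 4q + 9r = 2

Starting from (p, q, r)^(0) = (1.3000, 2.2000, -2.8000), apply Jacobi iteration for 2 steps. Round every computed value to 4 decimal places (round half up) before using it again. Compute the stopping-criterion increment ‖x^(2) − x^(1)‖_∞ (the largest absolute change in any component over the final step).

Iteration 1:
  p = (-1 - (3)·2.2000 - (-1)·-2.8000) / (7) = -1.4857
  q = (-4 - (3)·1.3000 - (-1)·-2.8000) / (-6) = 1.7833
  r = (2 - (2)·1.3000 - (-4)·2.2000) / (9) = 0.9111
Iteration 2:
  p = (-1 - (3)·1.7833 - (-1)·0.9111) / (7) = -0.7770
  q = (-4 - (3)·-1.4857 - (-1)·0.9111) / (-6) = -0.2280
  r = (2 - (2)·-1.4857 - (-4)·1.7833) / (9) = 1.3450
Change: (0.7087, -2.0113, 0.4339) → max |·| = 2.0113

2.0113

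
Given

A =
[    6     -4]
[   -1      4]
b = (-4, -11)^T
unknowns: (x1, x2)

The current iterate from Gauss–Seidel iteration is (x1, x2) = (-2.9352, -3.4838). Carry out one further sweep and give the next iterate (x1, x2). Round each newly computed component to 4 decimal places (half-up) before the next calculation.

(-2.9892, -3.4973)

One sweep:
  x1 = (-4 - (-4)·-3.4838) / (6) = -2.9892
  x2 = (-11 - (-1)·-2.9892) / (4) = -3.4973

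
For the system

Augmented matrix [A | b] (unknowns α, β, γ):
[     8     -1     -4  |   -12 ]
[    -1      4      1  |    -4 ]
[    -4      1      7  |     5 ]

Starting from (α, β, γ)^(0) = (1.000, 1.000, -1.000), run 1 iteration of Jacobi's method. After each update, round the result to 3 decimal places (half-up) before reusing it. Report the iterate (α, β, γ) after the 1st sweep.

(-1.875, -0.500, 1.143)

Iteration 1:
  α = (-12 - (-1)·1.000 - (-4)·-1.000) / (8) = -1.875
  β = (-4 - (-1)·1.000 - (1)·-1.000) / (4) = -0.500
  γ = (5 - (-4)·1.000 - (1)·1.000) / (7) = 1.143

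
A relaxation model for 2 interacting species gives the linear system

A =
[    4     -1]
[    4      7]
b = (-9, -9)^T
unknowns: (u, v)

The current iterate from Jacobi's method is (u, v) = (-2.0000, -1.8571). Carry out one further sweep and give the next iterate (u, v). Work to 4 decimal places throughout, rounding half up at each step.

One sweep:
  u = (-9 - (-1)·-1.8571) / (4) = -2.7143
  v = (-9 - (4)·-2.0000) / (7) = -0.1429

(-2.7143, -0.1429)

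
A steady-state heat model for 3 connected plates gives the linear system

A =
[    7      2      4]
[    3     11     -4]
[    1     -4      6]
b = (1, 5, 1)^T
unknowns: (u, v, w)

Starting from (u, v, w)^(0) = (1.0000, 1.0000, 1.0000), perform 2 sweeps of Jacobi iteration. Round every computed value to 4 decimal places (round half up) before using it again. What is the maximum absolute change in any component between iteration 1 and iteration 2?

Iteration 1:
  u = (1 - (2)·1.0000 - (4)·1.0000) / (7) = -0.7143
  v = (5 - (3)·1.0000 - (-4)·1.0000) / (11) = 0.5455
  w = (1 - (1)·1.0000 - (-4)·1.0000) / (6) = 0.6667
Iteration 2:
  u = (1 - (2)·0.5455 - (4)·0.6667) / (7) = -0.3940
  v = (5 - (3)·-0.7143 - (-4)·0.6667) / (11) = 0.8918
  w = (1 - (1)·-0.7143 - (-4)·0.5455) / (6) = 0.6494
Change: (0.3203, 0.3463, -0.0173) → max |·| = 0.3463

0.3463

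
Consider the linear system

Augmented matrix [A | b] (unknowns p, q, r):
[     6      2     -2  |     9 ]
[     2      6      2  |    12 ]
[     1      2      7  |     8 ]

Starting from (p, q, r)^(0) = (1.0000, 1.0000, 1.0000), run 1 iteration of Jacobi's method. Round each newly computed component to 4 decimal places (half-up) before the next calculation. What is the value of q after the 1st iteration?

1.3333

Iteration 1:
  p = (9 - (2)·1.0000 - (-2)·1.0000) / (6) = 1.5000
  q = (12 - (2)·1.0000 - (2)·1.0000) / (6) = 1.3333
  r = (8 - (1)·1.0000 - (2)·1.0000) / (7) = 0.7143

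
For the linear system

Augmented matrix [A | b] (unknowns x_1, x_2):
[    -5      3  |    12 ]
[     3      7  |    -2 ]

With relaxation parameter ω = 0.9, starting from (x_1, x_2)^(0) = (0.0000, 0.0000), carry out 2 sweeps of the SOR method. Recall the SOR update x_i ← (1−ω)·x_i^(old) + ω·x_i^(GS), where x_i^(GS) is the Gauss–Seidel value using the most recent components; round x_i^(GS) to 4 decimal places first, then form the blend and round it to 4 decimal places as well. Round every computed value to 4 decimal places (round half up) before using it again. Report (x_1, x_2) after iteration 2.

(-2.0650, 0.5970)

Iteration 1:
  x_1: GS value = (12 - (3)·0.0000) / (-5) = -2.4000;  x_1 ← (1−ω)·0.0000 + ω·-2.4000 = -2.1600
  x_2: GS value = (-2 - (3)·-2.1600) / (7) = 0.6400;  x_2 ← (1−ω)·0.0000 + ω·0.6400 = 0.5760
Iteration 2:
  x_1: GS value = (12 - (3)·0.5760) / (-5) = -2.0544;  x_1 ← (1−ω)·-2.1600 + ω·-2.0544 = -2.0650
  x_2: GS value = (-2 - (3)·-2.0650) / (7) = 0.5993;  x_2 ← (1−ω)·0.5760 + ω·0.5993 = 0.5970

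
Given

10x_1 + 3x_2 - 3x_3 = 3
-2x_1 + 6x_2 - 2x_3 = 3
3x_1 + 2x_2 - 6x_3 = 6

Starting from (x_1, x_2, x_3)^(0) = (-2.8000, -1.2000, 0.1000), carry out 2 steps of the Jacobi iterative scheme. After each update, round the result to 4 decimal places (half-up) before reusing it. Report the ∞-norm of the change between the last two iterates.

2.0117

Iteration 1:
  x_1 = (3 - (3)·-1.2000 - (-3)·0.1000) / (10) = 0.6900
  x_2 = (3 - (-2)·-2.8000 - (-2)·0.1000) / (6) = -0.4000
  x_3 = (6 - (3)·-2.8000 - (2)·-1.2000) / (-6) = -2.8000
Iteration 2:
  x_1 = (3 - (3)·-0.4000 - (-3)·-2.8000) / (10) = -0.4200
  x_2 = (3 - (-2)·0.6900 - (-2)·-2.8000) / (6) = -0.2033
  x_3 = (6 - (3)·0.6900 - (2)·-0.4000) / (-6) = -0.7883
Change: (-1.1100, 0.1967, 2.0117) → max |·| = 2.0117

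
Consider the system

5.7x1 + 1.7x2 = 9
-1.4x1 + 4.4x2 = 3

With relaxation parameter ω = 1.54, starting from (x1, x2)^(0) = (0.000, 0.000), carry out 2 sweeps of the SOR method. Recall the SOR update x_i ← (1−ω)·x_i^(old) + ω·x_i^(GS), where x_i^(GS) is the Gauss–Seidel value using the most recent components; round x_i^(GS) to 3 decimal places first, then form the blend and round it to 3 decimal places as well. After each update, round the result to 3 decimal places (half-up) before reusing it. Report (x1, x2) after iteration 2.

(0.088, -0.117)

Iteration 1:
  x1: GS value = (9 - (1.7)·0.000) / (5.7) = 1.579;  x1 ← (1−ω)·0.000 + ω·1.579 = 2.432
  x2: GS value = (3 - (-1.4)·2.432) / (4.4) = 1.456;  x2 ← (1−ω)·0.000 + ω·1.456 = 2.242
Iteration 2:
  x1: GS value = (9 - (1.7)·2.242) / (5.7) = 0.910;  x1 ← (1−ω)·2.432 + ω·0.910 = 0.088
  x2: GS value = (3 - (-1.4)·0.088) / (4.4) = 0.710;  x2 ← (1−ω)·2.242 + ω·0.710 = -0.117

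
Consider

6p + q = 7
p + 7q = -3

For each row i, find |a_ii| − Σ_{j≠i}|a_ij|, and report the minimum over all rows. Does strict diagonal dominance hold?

5

row 1: |6| − (1) = 5
row 2: |7| − (1) = 6
minimum over rows = 5 → strictly diagonally dominant (convergence guaranteed)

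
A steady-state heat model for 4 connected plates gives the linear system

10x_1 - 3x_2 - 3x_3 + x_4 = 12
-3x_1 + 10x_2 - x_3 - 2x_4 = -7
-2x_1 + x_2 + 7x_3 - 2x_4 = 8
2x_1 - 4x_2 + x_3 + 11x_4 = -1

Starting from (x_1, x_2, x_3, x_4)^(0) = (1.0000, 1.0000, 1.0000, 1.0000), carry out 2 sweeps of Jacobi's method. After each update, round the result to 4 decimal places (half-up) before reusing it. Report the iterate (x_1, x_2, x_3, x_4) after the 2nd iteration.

(1.6414, -0.0329, 1.6429, -0.5792)

Iteration 1:
  x_1 = (12 - (-3)·1.0000 - (-3)·1.0000 - (1)·1.0000) / (10) = 1.7000
  x_2 = (-7 - (-3)·1.0000 - (-1)·1.0000 - (-2)·1.0000) / (10) = -0.1000
  x_3 = (8 - (-2)·1.0000 - (1)·1.0000 - (-2)·1.0000) / (7) = 1.5714
  x_4 = (-1 - (2)·1.0000 - (-4)·1.0000 - (1)·1.0000) / (11) = 0.0000
Iteration 2:
  x_1 = (12 - (-3)·-0.1000 - (-3)·1.5714 - (1)·0.0000) / (10) = 1.6414
  x_2 = (-7 - (-3)·1.7000 - (-1)·1.5714 - (-2)·0.0000) / (10) = -0.0329
  x_3 = (8 - (-2)·1.7000 - (1)·-0.1000 - (-2)·0.0000) / (7) = 1.6429
  x_4 = (-1 - (2)·1.7000 - (-4)·-0.1000 - (1)·1.5714) / (11) = -0.5792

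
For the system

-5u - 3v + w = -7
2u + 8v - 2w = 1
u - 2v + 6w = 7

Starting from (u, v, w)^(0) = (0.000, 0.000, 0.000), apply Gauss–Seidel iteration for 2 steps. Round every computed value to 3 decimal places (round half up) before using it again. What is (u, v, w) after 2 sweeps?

(1.707, -0.087, 0.853)

Iteration 1:
  u = (-7 - (-3)·0.000 - (1)·0.000) / (-5) = 1.400
  v = (1 - (2)·1.400 - (-2)·0.000) / (8) = -0.225
  w = (7 - (1)·1.400 - (-2)·-0.225) / (6) = 0.858
Iteration 2:
  u = (-7 - (-3)·-0.225 - (1)·0.858) / (-5) = 1.707
  v = (1 - (2)·1.707 - (-2)·0.858) / (8) = -0.087
  w = (7 - (1)·1.707 - (-2)·-0.087) / (6) = 0.853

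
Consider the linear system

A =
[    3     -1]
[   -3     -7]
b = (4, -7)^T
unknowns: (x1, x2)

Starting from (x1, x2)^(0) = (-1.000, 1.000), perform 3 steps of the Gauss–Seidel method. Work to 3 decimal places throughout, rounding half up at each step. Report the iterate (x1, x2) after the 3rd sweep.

Iteration 1:
  x1 = (4 - (-1)·1.000) / (3) = 1.667
  x2 = (-7 - (-3)·1.667) / (-7) = 0.286
Iteration 2:
  x1 = (4 - (-1)·0.286) / (3) = 1.429
  x2 = (-7 - (-3)·1.429) / (-7) = 0.388
Iteration 3:
  x1 = (4 - (-1)·0.388) / (3) = 1.463
  x2 = (-7 - (-3)·1.463) / (-7) = 0.373

(1.463, 0.373)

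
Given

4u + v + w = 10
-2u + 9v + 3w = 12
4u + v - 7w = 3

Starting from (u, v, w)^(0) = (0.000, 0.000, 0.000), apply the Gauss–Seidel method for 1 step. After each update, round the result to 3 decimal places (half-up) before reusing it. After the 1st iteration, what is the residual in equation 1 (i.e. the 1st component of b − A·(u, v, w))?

Iteration 1:
  u = (10 - (1)·0.000 - (1)·0.000) / (4) = 2.500
  v = (12 - (-2)·2.500 - (3)·0.000) / (9) = 1.889
  w = (3 - (4)·2.500 - (1)·1.889) / (-7) = 1.270
Residual b − A·x = (-3.159, -3.811, 0.001)

-3.159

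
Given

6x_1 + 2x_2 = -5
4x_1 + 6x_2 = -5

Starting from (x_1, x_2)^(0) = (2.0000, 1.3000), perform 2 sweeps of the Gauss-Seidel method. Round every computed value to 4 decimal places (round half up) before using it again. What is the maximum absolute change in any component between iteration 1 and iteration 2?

Iteration 1:
  x_1 = (-5 - (2)·1.3000) / (6) = -1.2667
  x_2 = (-5 - (4)·-1.2667) / (6) = 0.0111
Iteration 2:
  x_1 = (-5 - (2)·0.0111) / (6) = -0.8370
  x_2 = (-5 - (4)·-0.8370) / (6) = -0.2753
Change: (0.4297, -0.2864) → max |·| = 0.4297

0.4297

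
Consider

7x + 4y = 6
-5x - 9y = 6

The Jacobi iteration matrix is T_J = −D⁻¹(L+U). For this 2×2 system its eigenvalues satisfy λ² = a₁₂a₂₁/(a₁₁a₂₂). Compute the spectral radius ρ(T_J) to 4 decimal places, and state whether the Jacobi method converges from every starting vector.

0.5634

a₁₂a₂₁/(a₁₁a₂₂) = (4)·(-5) / ((7)·(-9)) = 0.317460
ρ = √|0.317460| = √0.317460 = 0.5634
ρ < 1, so Jacobi converges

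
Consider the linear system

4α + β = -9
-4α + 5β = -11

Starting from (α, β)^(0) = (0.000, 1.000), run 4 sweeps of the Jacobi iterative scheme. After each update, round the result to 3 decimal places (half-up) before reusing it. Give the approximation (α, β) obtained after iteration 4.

Iteration 1:
  α = (-9 - (1)·1.000) / (4) = -2.500
  β = (-11 - (-4)·0.000) / (5) = -2.200
Iteration 2:
  α = (-9 - (1)·-2.200) / (4) = -1.700
  β = (-11 - (-4)·-2.500) / (5) = -4.200
Iteration 3:
  α = (-9 - (1)·-4.200) / (4) = -1.200
  β = (-11 - (-4)·-1.700) / (5) = -3.560
Iteration 4:
  α = (-9 - (1)·-3.560) / (4) = -1.360
  β = (-11 - (-4)·-1.200) / (5) = -3.160

(-1.360, -3.160)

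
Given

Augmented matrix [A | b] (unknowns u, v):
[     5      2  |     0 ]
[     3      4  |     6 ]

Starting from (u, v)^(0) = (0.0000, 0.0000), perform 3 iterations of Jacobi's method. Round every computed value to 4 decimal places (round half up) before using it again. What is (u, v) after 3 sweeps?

Iteration 1:
  u = (0 - (2)·0.0000) / (5) = 0.0000
  v = (6 - (3)·0.0000) / (4) = 1.5000
Iteration 2:
  u = (0 - (2)·1.5000) / (5) = -0.6000
  v = (6 - (3)·0.0000) / (4) = 1.5000
Iteration 3:
  u = (0 - (2)·1.5000) / (5) = -0.6000
  v = (6 - (3)·-0.6000) / (4) = 1.9500

(-0.6000, 1.9500)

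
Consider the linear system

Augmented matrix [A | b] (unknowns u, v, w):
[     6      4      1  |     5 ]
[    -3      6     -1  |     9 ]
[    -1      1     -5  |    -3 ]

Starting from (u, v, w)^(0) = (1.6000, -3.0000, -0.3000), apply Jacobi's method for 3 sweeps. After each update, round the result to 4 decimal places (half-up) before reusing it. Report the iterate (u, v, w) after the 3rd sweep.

(-1.1711, 1.2722, 1.3003)

Iteration 1:
  u = (5 - (4)·-3.0000 - (1)·-0.3000) / (6) = 2.8833
  v = (9 - (-3)·1.6000 - (-1)·-0.3000) / (6) = 2.2500
  w = (-3 - (-1)·1.6000 - (1)·-3.0000) / (-5) = -0.3200
Iteration 2:
  u = (5 - (4)·2.2500 - (1)·-0.3200) / (6) = -0.6133
  v = (9 - (-3)·2.8833 - (-1)·-0.3200) / (6) = 2.8883
  w = (-3 - (-1)·2.8833 - (1)·2.2500) / (-5) = 0.4733
Iteration 3:
  u = (5 - (4)·2.8883 - (1)·0.4733) / (6) = -1.1711
  v = (9 - (-3)·-0.6133 - (-1)·0.4733) / (6) = 1.2722
  w = (-3 - (-1)·-0.6133 - (1)·2.8883) / (-5) = 1.3003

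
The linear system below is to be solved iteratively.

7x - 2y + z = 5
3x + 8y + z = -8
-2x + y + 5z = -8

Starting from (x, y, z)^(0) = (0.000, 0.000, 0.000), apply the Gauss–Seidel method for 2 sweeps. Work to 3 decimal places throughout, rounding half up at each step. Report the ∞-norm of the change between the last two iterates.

0.212

Iteration 1:
  x = (5 - (-2)·0.000 - (1)·0.000) / (7) = 0.714
  y = (-8 - (3)·0.714 - (1)·0.000) / (8) = -1.268
  z = (-8 - (-2)·0.714 - (1)·-1.268) / (5) = -1.061
Iteration 2:
  x = (5 - (-2)·-1.268 - (1)·-1.061) / (7) = 0.504
  y = (-8 - (3)·0.504 - (1)·-1.061) / (8) = -1.056
  z = (-8 - (-2)·0.504 - (1)·-1.056) / (5) = -1.187
Change: (-0.210, 0.212, -0.126) → max |·| = 0.212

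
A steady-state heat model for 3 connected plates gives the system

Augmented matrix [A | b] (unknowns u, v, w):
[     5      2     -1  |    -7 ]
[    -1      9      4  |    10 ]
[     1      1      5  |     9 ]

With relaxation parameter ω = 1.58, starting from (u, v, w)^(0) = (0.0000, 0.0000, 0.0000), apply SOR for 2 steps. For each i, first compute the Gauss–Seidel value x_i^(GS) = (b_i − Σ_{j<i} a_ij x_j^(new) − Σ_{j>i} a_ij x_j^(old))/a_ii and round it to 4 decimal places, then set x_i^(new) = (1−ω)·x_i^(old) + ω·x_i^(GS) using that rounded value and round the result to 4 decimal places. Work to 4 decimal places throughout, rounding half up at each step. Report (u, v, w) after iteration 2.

Iteration 1:
  u: GS value = (-7 - (2)·0.0000 - (-1)·0.0000) / (5) = -1.4000;  u ← (1−ω)·0.0000 + ω·-1.4000 = -2.2120
  v: GS value = (10 - (-1)·-2.2120 - (4)·0.0000) / (9) = 0.8653;  v ← (1−ω)·0.0000 + ω·0.8653 = 1.3672
  w: GS value = (9 - (1)·-2.2120 - (1)·1.3672) / (5) = 1.9690;  w ← (1−ω)·0.0000 + ω·1.9690 = 3.1110
Iteration 2:
  u: GS value = (-7 - (2)·1.3672 - (-1)·3.1110) / (5) = -1.3247;  u ← (1−ω)·-2.2120 + ω·-1.3247 = -0.8101
  v: GS value = (10 - (-1)·-0.8101 - (4)·3.1110) / (9) = -0.3616;  v ← (1−ω)·1.3672 + ω·-0.3616 = -1.3643
  w: GS value = (9 - (1)·-0.8101 - (1)·-1.3643) / (5) = 2.2349;  w ← (1−ω)·3.1110 + ω·2.2349 = 1.7268

(-0.8101, -1.3643, 1.7268)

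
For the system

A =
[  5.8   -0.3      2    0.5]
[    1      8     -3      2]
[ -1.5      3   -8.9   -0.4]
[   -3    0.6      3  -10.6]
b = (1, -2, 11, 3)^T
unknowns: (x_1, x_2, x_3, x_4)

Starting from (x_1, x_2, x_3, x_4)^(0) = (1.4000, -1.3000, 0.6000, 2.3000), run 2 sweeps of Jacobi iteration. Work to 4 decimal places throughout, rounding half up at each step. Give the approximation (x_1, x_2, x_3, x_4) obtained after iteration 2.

Iteration 1:
  x_1 = (1 - (-0.3)·-1.3000 - (2)·0.6000 - (0.5)·2.3000) / (5.8) = -0.3000
  x_2 = (-2 - (1)·1.4000 - (-3)·0.6000 - (2)·2.3000) / (8) = -0.7750
  x_3 = (11 - (-1.5)·1.4000 - (3)·-1.3000 - (-0.4)·2.3000) / (-8.9) = -2.0135
  x_4 = (3 - (-3)·1.4000 - (0.6)·-1.3000 - (3)·0.6000) / (-10.6) = -0.5830
Iteration 2:
  x_1 = (1 - (-0.3)·-0.7750 - (2)·-2.0135 - (0.5)·-0.5830) / (5.8) = 0.8769
  x_2 = (-2 - (1)·-0.3000 - (-3)·-2.0135 - (2)·-0.5830) / (8) = -0.8218
  x_3 = (11 - (-1.5)·-0.3000 - (3)·-0.7750 - (-0.4)·-0.5830) / (-8.9) = -1.4204
  x_4 = (3 - (-3)·-0.3000 - (0.6)·-0.7750 - (3)·-2.0135) / (-10.6) = -0.8118

(0.8769, -0.8218, -1.4204, -0.8118)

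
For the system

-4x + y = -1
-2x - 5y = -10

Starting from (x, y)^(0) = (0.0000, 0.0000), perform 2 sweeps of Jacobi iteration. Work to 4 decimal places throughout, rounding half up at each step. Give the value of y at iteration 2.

1.9000

Iteration 1:
  x = (-1 - (1)·0.0000) / (-4) = 0.2500
  y = (-10 - (-2)·0.0000) / (-5) = 2.0000
Iteration 2:
  x = (-1 - (1)·2.0000) / (-4) = 0.7500
  y = (-10 - (-2)·0.2500) / (-5) = 1.9000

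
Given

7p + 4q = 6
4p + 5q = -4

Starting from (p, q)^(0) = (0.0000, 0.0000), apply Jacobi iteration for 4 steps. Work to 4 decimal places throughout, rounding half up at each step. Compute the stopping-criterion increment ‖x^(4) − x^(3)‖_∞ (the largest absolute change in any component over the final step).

Iteration 1:
  p = (6 - (4)·0.0000) / (7) = 0.8571
  q = (-4 - (4)·0.0000) / (5) = -0.8000
Iteration 2:
  p = (6 - (4)·-0.8000) / (7) = 1.3143
  q = (-4 - (4)·0.8571) / (5) = -1.4857
Iteration 3:
  p = (6 - (4)·-1.4857) / (7) = 1.7061
  q = (-4 - (4)·1.3143) / (5) = -1.8514
Iteration 4:
  p = (6 - (4)·-1.8514) / (7) = 1.9151
  q = (-4 - (4)·1.7061) / (5) = -2.1649
Change: (0.2090, -0.3135) → max |·| = 0.3135

0.3135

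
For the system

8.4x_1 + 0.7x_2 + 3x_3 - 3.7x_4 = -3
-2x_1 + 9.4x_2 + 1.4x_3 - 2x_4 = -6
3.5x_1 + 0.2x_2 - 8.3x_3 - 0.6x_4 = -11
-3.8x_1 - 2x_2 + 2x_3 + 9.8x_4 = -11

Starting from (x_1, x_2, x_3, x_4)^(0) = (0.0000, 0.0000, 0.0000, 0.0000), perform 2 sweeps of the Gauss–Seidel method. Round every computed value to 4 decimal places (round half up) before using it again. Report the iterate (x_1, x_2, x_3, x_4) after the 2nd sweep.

Iteration 1:
  x_1 = (-3 - (0.7)·0.0000 - (3)·0.0000 - (-3.7)·0.0000) / (8.4) = -0.3571
  x_2 = (-6 - (-2)·-0.3571 - (1.4)·0.0000 - (-2)·0.0000) / (9.4) = -0.7143
  x_3 = (-11 - (3.5)·-0.3571 - (0.2)·-0.7143 - (-0.6)·0.0000) / (-8.3) = 1.1575
  x_4 = (-11 - (-3.8)·-0.3571 - (-2)·-0.7143 - (2)·1.1575) / (9.8) = -1.6429
Iteration 2:
  x_1 = (-3 - (0.7)·-0.7143 - (3)·1.1575 - (-3.7)·-1.6429) / (8.4) = -1.4347
  x_2 = (-6 - (-2)·-1.4347 - (1.4)·1.1575 - (-2)·-1.6429) / (9.4) = -1.4655
  x_3 = (-11 - (3.5)·-1.4347 - (0.2)·-1.4655 - (-0.6)·-1.6429) / (-8.3) = 0.8038
  x_4 = (-11 - (-3.8)·-1.4347 - (-2)·-1.4655 - (2)·0.8038) / (9.8) = -2.1419

(-1.4347, -1.4655, 0.8038, -2.1419)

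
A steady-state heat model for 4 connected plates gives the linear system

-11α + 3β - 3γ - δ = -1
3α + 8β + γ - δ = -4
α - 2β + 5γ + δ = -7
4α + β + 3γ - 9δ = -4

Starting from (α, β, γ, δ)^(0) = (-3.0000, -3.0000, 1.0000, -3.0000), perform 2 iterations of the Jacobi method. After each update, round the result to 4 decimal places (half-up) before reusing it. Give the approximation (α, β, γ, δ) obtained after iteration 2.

(0.5876, -0.1634, -1.0268, -0.3316)

Iteration 1:
  α = (-1 - (3)·-3.0000 - (-3)·1.0000 - (-1)·-3.0000) / (-11) = -0.7273
  β = (-4 - (3)·-3.0000 - (1)·1.0000 - (-1)·-3.0000) / (8) = 0.1250
  γ = (-7 - (1)·-3.0000 - (-2)·-3.0000 - (1)·-3.0000) / (5) = -1.4000
  δ = (-4 - (4)·-3.0000 - (1)·-3.0000 - (3)·1.0000) / (-9) = -0.8889
Iteration 2:
  α = (-1 - (3)·0.1250 - (-3)·-1.4000 - (-1)·-0.8889) / (-11) = 0.5876
  β = (-4 - (3)·-0.7273 - (1)·-1.4000 - (-1)·-0.8889) / (8) = -0.1634
  γ = (-7 - (1)·-0.7273 - (-2)·0.1250 - (1)·-0.8889) / (5) = -1.0268
  δ = (-4 - (4)·-0.7273 - (1)·0.1250 - (3)·-1.4000) / (-9) = -0.3316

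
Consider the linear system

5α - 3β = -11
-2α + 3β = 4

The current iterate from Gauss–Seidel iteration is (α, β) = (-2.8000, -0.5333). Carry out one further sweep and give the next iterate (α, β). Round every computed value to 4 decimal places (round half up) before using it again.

One sweep:
  α = (-11 - (-3)·-0.5333) / (5) = -2.5200
  β = (4 - (-2)·-2.5200) / (3) = -0.3467

(-2.5200, -0.3467)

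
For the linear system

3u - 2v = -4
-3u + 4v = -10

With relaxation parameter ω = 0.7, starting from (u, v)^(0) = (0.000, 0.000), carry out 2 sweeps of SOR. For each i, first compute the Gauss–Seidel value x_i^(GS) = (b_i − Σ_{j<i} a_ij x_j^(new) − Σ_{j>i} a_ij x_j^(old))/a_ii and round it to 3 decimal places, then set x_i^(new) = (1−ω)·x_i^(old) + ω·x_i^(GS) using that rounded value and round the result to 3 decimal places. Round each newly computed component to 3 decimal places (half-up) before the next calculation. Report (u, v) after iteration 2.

Iteration 1:
  u: GS value = (-4 - (-2)·0.000) / (3) = -1.333;  u ← (1−ω)·0.000 + ω·-1.333 = -0.933
  v: GS value = (-10 - (-3)·-0.933) / (4) = -3.200;  v ← (1−ω)·0.000 + ω·-3.200 = -2.240
Iteration 2:
  u: GS value = (-4 - (-2)·-2.240) / (3) = -2.827;  u ← (1−ω)·-0.933 + ω·-2.827 = -2.259
  v: GS value = (-10 - (-3)·-2.259) / (4) = -4.194;  v ← (1−ω)·-2.240 + ω·-4.194 = -3.608

(-2.259, -3.608)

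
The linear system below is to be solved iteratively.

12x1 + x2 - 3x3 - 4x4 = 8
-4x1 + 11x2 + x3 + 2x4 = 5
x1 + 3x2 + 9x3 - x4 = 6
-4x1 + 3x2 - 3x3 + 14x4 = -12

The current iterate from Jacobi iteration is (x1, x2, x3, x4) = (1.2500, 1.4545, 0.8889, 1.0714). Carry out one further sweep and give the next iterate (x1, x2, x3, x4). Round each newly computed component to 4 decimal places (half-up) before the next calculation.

(1.1248, 0.6335, 0.1620, -0.6212)

One sweep:
  x1 = (8 - (1)·1.4545 - (-3)·0.8889 - (-4)·1.0714) / (12) = 1.1248
  x2 = (5 - (-4)·1.2500 - (1)·0.8889 - (2)·1.0714) / (11) = 0.6335
  x3 = (6 - (1)·1.2500 - (3)·1.4545 - (-1)·1.0714) / (9) = 0.1620
  x4 = (-12 - (-4)·1.2500 - (3)·1.4545 - (-3)·0.8889) / (14) = -0.6212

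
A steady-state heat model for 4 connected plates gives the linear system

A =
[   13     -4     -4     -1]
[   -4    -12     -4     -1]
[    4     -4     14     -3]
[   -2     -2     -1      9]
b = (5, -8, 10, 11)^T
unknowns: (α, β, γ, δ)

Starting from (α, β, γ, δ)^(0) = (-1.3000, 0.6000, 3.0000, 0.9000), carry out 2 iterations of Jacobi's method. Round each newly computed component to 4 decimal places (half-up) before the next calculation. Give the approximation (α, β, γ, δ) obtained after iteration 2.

(0.9462, -0.4538, 0.5753, 1.7359)

Iteration 1:
  α = (5 - (-4)·0.6000 - (-4)·3.0000 - (-1)·0.9000) / (13) = 1.5615
  β = (-8 - (-4)·-1.3000 - (-4)·3.0000 - (-1)·0.9000) / (-12) = 0.0250
  γ = (10 - (4)·-1.3000 - (-4)·0.6000 - (-3)·0.9000) / (14) = 1.4500
  δ = (11 - (-2)·-1.3000 - (-2)·0.6000 - (-1)·3.0000) / (9) = 1.4000
Iteration 2:
  α = (5 - (-4)·0.0250 - (-4)·1.4500 - (-1)·1.4000) / (13) = 0.9462
  β = (-8 - (-4)·1.5615 - (-4)·1.4500 - (-1)·1.4000) / (-12) = -0.4538
  γ = (10 - (4)·1.5615 - (-4)·0.0250 - (-3)·1.4000) / (14) = 0.5753
  δ = (11 - (-2)·1.5615 - (-2)·0.0250 - (-1)·1.4500) / (9) = 1.7359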